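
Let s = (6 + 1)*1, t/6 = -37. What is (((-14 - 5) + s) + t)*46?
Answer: -10764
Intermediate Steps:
t = -222 (t = 6*(-37) = -222)
s = 7 (s = 7*1 = 7)
(((-14 - 5) + s) + t)*46 = (((-14 - 5) + 7) - 222)*46 = ((-19 + 7) - 222)*46 = (-12 - 222)*46 = -234*46 = -10764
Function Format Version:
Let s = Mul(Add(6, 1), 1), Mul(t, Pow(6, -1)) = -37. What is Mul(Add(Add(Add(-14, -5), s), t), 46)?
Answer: -10764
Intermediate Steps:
t = -222 (t = Mul(6, -37) = -222)
s = 7 (s = Mul(7, 1) = 7)
Mul(Add(Add(Add(-14, -5), s), t), 46) = Mul(Add(Add(Add(-14, -5), 7), -222), 46) = Mul(Add(Add(-19, 7), -222), 46) = Mul(Add(-12, -222), 46) = Mul(-234, 46) = -10764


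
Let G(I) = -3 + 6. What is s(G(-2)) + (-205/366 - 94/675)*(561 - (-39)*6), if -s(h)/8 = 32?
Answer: -4457869/5490 ≈ -812.00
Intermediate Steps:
G(I) = 3
s(h) = -256 (s(h) = -8*32 = -256)
s(G(-2)) + (-205/366 - 94/675)*(561 - (-39)*6) = -256 + (-205/366 - 94/675)*(561 - (-39)*6) = -256 + (-205*1/366 - 94*1/675)*(561 - 1*(-234)) = -256 + (-205/366 - 94/675)*(561 + 234) = -256 - 57593/82350*795 = -256 - 3052429/5490 = -4457869/5490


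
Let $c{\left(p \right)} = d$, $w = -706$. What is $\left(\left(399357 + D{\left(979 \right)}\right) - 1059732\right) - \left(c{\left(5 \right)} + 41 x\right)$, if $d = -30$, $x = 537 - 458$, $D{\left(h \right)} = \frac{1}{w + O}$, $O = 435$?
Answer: $- \frac{179831265}{271} \approx -6.6358 \cdot 10^{5}$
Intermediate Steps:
$D{\left(h \right)} = - \frac{1}{271}$ ($D{\left(h \right)} = \frac{1}{-706 + 435} = \frac{1}{-271} = - \frac{1}{271}$)
$x = 79$
$c{\left(p \right)} = -30$
$\left(\left(399357 + D{\left(979 \right)}\right) - 1059732\right) - \left(c{\left(5 \right)} + 41 x\right) = \left(\left(399357 - \frac{1}{271}\right) - 1059732\right) - \left(-30 + 41 \cdot 79\right) = \left(\frac{108225746}{271} - 1059732\right) - \left(-30 + 3239\right) = - \frac{178961626}{271} - 3209 = - \frac{179831265}{271}$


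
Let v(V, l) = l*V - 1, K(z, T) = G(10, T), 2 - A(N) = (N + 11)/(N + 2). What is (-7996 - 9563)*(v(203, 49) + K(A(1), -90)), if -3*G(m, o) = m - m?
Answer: -174641814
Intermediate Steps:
G(m, o) = 0 (G(m, o) = -(m - m)/3 = -1/3*0 = 0)
A(N) = 2 - (11 + N)/(2 + N) (A(N) = 2 - (N + 11)/(N + 2) = 2 - (11 + N)/(2 + N))
K(z, T) = 0
v(V, l) = -1 + V*l (v(V, l) = V*l - 1 = -1 + V*l)
(-7996 - 9563)*(v(203, 49) + K(A(1), -90)) = (-7996 - 9563)*((-1 + 203*49) + 0) = -17559*((-1 + 9947) + 0) = -17559*(9946 + 0) = -17559*9946 = -174641814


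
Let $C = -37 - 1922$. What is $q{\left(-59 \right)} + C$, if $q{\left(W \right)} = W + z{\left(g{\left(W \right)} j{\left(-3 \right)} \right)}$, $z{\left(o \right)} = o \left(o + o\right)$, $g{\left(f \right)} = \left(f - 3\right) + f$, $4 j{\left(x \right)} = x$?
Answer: $\frac{115625}{8} \approx 14453.0$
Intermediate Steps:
$j{\left(x \right)} = \frac{x}{4}$
$g{\left(f \right)} = -3 + 2 f$ ($g{\left(f \right)} = \left(-3 + f\right) + f = -3 + 2 f$)
$z{\left(o \right)} = 2 o^{2}$ ($z{\left(o \right)} = o 2 o = 2 o^{2}$)
$q{\left(W \right)} = W + 2 \left(\frac{9}{4} - \frac{3 W}{2}\right)^{2}$ ($q{\left(W \right)} = W + 2 \left(\left(-3 + 2 W\right) \frac{1}{4} \left(-3\right)\right)^{2} = W + 2 \left(\left(-3 + 2 W\right) \left(- \frac{3}{4}\right)\right)^{2} = W + 2 \left(\frac{9}{4} - \frac{3 W}{2}\right)^{2}$)
$C = -1959$
$q{\left(-59 \right)} + C = \left(\frac{81}{8} - - \frac{1475}{2} + \frac{9 \left(-59\right)^{2}}{2}\right) - 1959 = \left(\frac{81}{8} + \frac{1475}{2} + \frac{9}{2} \cdot 3481\right) - 1959 = \left(\frac{81}{8} + \frac{1475}{2} + \frac{31329}{2}\right) - 1959 = \frac{131297}{8} - 1959 = \frac{115625}{8}$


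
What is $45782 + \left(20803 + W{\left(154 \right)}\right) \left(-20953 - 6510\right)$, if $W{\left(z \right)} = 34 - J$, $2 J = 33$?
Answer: $- \frac{1143495219}{2} \approx -5.7175 \cdot 10^{8}$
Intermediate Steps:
$J = \frac{33}{2}$ ($J = \frac{1}{2} \cdot 33 = \frac{33}{2} \approx 16.5$)
$W{\left(z \right)} = \frac{35}{2}$ ($W{\left(z \right)} = 34 - \frac{33}{2} = \frac{35}{2}$)
$45782 + \left(20803 + W{\left(154 \right)}\right) \left(-20953 - 6510\right) = 45782 + \left(20803 + \frac{35}{2}\right) \left(-20953 - 6510\right) = 45782 + \frac{41641}{2} \left(-27463\right) = 45782 - \frac{1143586783}{2} = - \frac{1143495219}{2}$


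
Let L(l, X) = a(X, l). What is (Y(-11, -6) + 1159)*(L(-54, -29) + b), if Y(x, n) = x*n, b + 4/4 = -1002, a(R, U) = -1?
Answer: -1229900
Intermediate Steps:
b = -1003 (b = -1 - 1002 = -1003)
L(l, X) = -1
Y(x, n) = n*x
(Y(-11, -6) + 1159)*(L(-54, -29) + b) = (-6*(-11) + 1159)*(-1 - 1003) = (66 + 1159)*(-1004) = 1225*(-1004) = -1229900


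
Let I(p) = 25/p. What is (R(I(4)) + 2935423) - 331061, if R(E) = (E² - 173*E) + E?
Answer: 41653217/16 ≈ 2.6033e+6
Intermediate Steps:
R(E) = E² - 172*E
(R(I(4)) + 2935423) - 331061 = ((25/4)*(-172 + 25/4) + 2935423) - 331061 = ((25*(¼))*(-172 + 25*(¼)) + 2935423) - 331061 = (25*(-172 + 25/4)/4 + 2935423) - 331061 = ((25/4)*(-663/4) + 2935423) - 331061 = (-16575/16 + 2935423) - 331061 = 46950193/16 - 331061 = 41653217/16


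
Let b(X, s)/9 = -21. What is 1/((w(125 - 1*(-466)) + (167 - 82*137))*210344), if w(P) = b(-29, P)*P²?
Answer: -1/13887999620544 ≈ -7.2005e-14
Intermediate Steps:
b(X, s) = -189 (b(X, s) = 9*(-21) = -189)
w(P) = -189*P²
1/((w(125 - 1*(-466)) + (167 - 82*137))*210344) = 1/((-189*(125 - 1*(-466))² + (167 - 82*137))*210344) = (1/210344)/(-189*(125 + 466)² + (167 - 11234)) = (1/210344)/(-189*591² - 11067) = (1/210344)/(-189*349281 - 11067) = (1/210344)/(-66014109 - 11067) = (1/210344)/(-66025176) = -1/66025176*1/210344 = -1/13887999620544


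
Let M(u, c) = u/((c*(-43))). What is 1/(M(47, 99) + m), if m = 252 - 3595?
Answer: -4257/14231198 ≈ -0.00029913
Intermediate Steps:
m = -3343
M(u, c) = -u/(43*c) (M(u, c) = u/((-43*c)) = u*(-1/(43*c)) = -u/(43*c))
1/(M(47, 99) + m) = 1/(-1/43*47/99 - 3343) = 1/(-1/43*47*1/99 - 3343) = 1/(-47/4257 - 3343) = 1/(-14231198/4257) = -4257/14231198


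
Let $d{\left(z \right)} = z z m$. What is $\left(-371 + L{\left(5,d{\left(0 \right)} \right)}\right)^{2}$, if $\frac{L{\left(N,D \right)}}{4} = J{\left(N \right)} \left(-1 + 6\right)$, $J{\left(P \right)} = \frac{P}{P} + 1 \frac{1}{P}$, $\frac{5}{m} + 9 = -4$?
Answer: $120409$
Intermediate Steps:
$m = - \frac{5}{13}$ ($m = \frac{5}{-9 - 4} = \frac{5}{-13} = 5 \left(- \frac{1}{13}\right) = - \frac{5}{13} \approx -0.38462$)
$d{\left(z \right)} = - \frac{5 z^{2}}{13}$ ($d{\left(z \right)} = z z \left(- \frac{5}{13}\right) = z^{2} \left(- \frac{5}{13}\right) = - \frac{5 z^{2}}{13}$)
$J{\left(P \right)} = 1 + \frac{1}{P}$
$L{\left(N,D \right)} = \frac{20 \left(1 + N\right)}{N}$ ($L{\left(N,D \right)} = 4 \frac{1 + N}{N} \left(-1 + 6\right) = 4 \frac{1 + N}{N} 5 = 4 \frac{5 \left(1 + N\right)}{N} = \frac{20 \left(1 + N\right)}{N}$)
$\left(-371 + L{\left(5,d{\left(0 \right)} \right)}\right)^{2} = \left(-371 + \left(20 + \frac{20}{5}\right)\right)^{2} = \left(-371 + \left(20 + 20 \cdot \frac{1}{5}\right)\right)^{2} = \left(-371 + \left(20 + 4\right)\right)^{2} = \left(-371 + 24\right)^{2} = \left(-347\right)^{2} = 120409$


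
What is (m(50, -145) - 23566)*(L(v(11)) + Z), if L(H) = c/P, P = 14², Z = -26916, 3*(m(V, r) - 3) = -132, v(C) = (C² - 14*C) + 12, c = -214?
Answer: 62272315125/98 ≈ 6.3543e+8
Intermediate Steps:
v(C) = 12 + C² - 14*C
m(V, r) = -41 (m(V, r) = 3 + (⅓)*(-132) = 3 - 44 = -41)
P = 196
L(H) = -107/98 (L(H) = -214/196 = -214*1/196 = -107/98)
(m(50, -145) - 23566)*(L(v(11)) + Z) = (-41 - 23566)*(-107/98 - 26916) = -23607*(-2637875/98) = 62272315125/98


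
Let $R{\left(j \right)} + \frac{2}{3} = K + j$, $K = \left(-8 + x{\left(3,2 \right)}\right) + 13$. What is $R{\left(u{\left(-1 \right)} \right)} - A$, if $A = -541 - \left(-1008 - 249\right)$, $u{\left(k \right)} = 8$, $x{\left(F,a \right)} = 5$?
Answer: $- \frac{2096}{3} \approx -698.67$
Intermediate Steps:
$A = 716$ ($A = -541 - -1257 = -541 + 1257 = 716$)
$K = 10$ ($K = \left(-8 + 5\right) + 13 = -3 + 13 = 10$)
$R{\left(j \right)} = \frac{28}{3} + j$ ($R{\left(j \right)} = - \frac{2}{3} + \left(10 + j\right) = \frac{28}{3} + j$)
$R{\left(u{\left(-1 \right)} \right)} - A = \left(\frac{28}{3} + 8\right) - 716 = \frac{52}{3} - 716 = - \frac{2096}{3}$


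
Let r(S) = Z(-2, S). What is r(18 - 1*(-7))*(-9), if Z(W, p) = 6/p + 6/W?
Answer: 621/25 ≈ 24.840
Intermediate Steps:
Z(W, p) = 6/W + 6/p
r(S) = -3 + 6/S (r(S) = 6/(-2) + 6/S = 6*(-1/2) + 6/S = -3 + 6/S)
r(18 - 1*(-7))*(-9) = (-3 + 6/(18 - 1*(-7)))*(-9) = (-3 + 6/(18 + 7))*(-9) = (-3 + 6/25)*(-9) = -69/25*(-9) = 621/25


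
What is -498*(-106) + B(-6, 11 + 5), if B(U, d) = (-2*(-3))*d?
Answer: 52884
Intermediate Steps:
B(U, d) = 6*d
-498*(-106) + B(-6, 11 + 5) = -498*(-106) + 6*(11 + 5) = 52788 + 6*16 = 52788 + 96 = 52884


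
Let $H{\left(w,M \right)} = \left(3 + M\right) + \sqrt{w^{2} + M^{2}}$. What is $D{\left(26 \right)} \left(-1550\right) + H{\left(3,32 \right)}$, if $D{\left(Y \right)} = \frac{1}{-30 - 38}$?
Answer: $\frac{1965}{34} + \sqrt{1033} \approx 89.934$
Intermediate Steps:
$D{\left(Y \right)} = - \frac{1}{68}$ ($D{\left(Y \right)} = \frac{1}{-68} = - \frac{1}{68}$)
$H{\left(w,M \right)} = 3 + M + \sqrt{M^{2} + w^{2}}$ ($H{\left(w,M \right)} = \left(3 + M\right) + \sqrt{M^{2} + w^{2}} = 3 + M + \sqrt{M^{2} + w^{2}}$)
$D{\left(26 \right)} \left(-1550\right) + H{\left(3,32 \right)} = \left(- \frac{1}{68}\right) \left(-1550\right) + \left(3 + 32 + \sqrt{32^{2} + 3^{2}}\right) = \frac{775}{34} + \left(3 + 32 + \sqrt{1024 + 9}\right) = \frac{775}{34} + \left(3 + 32 + \sqrt{1033}\right) = \frac{775}{34} + \left(35 + \sqrt{1033}\right) = \frac{1965}{34} + \sqrt{1033}$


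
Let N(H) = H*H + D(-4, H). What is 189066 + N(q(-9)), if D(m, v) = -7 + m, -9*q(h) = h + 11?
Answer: 15313459/81 ≈ 1.8906e+5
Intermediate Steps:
q(h) = -11/9 - h/9 (q(h) = -(h + 11)/9 = -(11 + h)/9 = -11/9 - h/9)
N(H) = -11 + H**2 (N(H) = H*H + (-7 - 4) = H**2 - 11 = -11 + H**2)
189066 + N(q(-9)) = 189066 + (-11 + (-11/9 - 1/9*(-9))**2) = 189066 + (-11 + (-11/9 + 1)**2) = 189066 + (-11 + (-2/9)**2) = 189066 + (-11 + 4/81) = 189066 - 887/81 = 15313459/81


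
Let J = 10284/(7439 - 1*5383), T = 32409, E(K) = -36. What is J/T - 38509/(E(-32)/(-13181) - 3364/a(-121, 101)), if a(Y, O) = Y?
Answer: -170519253374456599/123118838324040 ≈ -1385.0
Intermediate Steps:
J = 2571/514 (J = 10284/(7439 - 5383) = 10284/2056 = 10284*(1/2056) = 2571/514 ≈ 5.0019)
J/T - 38509/(E(-32)/(-13181) - 3364/a(-121, 101)) = (2571/514)/32409 - 38509/(-36/(-13181) - 3364/(-121)) = (2571/514)*(1/32409) - 38509/(-36*(-1/13181) - 3364*(-1/121)) = 857/5552742 - 38509/(36/13181 + 3364/121) = 857/5552742 - 38509/44345240/1594901 = 857/5552742 - 38509*1594901/44345240 = 857/5552742 - 61418042609/44345240 = -170519253374456599/123118838324040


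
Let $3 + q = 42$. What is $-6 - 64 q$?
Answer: $-2502$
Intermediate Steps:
$q = 39$ ($q = -3 + 42 = 39$)
$-6 - 64 q = -6 - 2496 = -2502$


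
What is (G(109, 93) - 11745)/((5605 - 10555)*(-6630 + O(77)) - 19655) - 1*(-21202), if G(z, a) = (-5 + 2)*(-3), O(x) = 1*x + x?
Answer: 679238815354/32036545 ≈ 21202.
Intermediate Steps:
O(x) = 2*x (O(x) = x + x = 2*x)
G(z, a) = 9 (G(z, a) = -3*(-3) = 9)
(G(109, 93) - 11745)/((5605 - 10555)*(-6630 + O(77)) - 19655) - 1*(-21202) = (9 - 11745)/((5605 - 10555)*(-6630 + 2*77) - 19655) - 1*(-21202) = -11736/(-4950*(-6630 + 154) - 19655) + 21202 = -11736/(-4950*(-6476) - 19655) + 21202 = -11736/(32056200 - 19655) + 21202 = -11736/32036545 + 21202 = 679238815354/32036545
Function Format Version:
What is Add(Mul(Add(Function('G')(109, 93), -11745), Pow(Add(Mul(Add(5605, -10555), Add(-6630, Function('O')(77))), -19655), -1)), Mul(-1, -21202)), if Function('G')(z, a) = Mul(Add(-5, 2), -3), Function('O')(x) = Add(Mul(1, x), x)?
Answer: Rational(679238815354, 32036545) ≈ 21202.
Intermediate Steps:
Function('O')(x) = Mul(2, x) (Function('O')(x) = Add(x, x) = Mul(2, x))
Function('G')(z, a) = 9 (Function('G')(z, a) = Mul(-3, -3) = 9)
Add(Mul(Add(Function('G')(109, 93), -11745), Pow(Add(Mul(Add(5605, -10555), Add(-6630, Function('O')(77))), -19655), -1)), Mul(-1, -21202)) = Add(Mul(Add(9, -11745), Pow(Add(Mul(Add(5605, -10555), Add(-6630, Mul(2, 77))), -19655), -1)), Mul(-1, -21202)) = Add(Mul(-11736, Pow(Add(Mul(-4950, Add(-6630, 154)), -19655), -1)), 21202) = Add(Mul(-11736, Pow(Add(Mul(-4950, -6476), -19655), -1)), 21202) = Add(Mul(-11736, Pow(Add(32056200, -19655), -1)), 21202) = Add(Mul(-11736, Pow(32036545, -1)), 21202) = Add(Mul(-11736, Rational(1, 32036545)), 21202) = Add(Rational(-11736, 32036545), 21202) = Rational(679238815354, 32036545)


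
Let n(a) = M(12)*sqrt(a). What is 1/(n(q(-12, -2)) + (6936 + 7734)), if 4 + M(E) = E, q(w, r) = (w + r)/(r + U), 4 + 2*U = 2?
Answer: 22005/322812902 - 2*sqrt(42)/161406451 ≈ 6.8086e-5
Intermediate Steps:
U = -1 (U = -2 + (1/2)*2 = -2 + 1 = -1)
q(w, r) = (r + w)/(-1 + r) (q(w, r) = (w + r)/(r - 1) = (r + w)/(-1 + r))
M(E) = -4 + E
n(a) = 8*sqrt(a) (n(a) = (-4 + 12)*sqrt(a) = 8*sqrt(a))
1/(n(q(-12, -2)) + (6936 + 7734)) = 1/(8*sqrt((-2 - 12)/(-1 - 2)) + (6936 + 7734)) = 1/(8*sqrt(-14/(-3)) + 14670) = 1/(8*sqrt(-1/3*(-14)) + 14670) = 1/(8*sqrt(14/3) + 14670) = 1/(8*(sqrt(42)/3) + 14670) = 1/(8*sqrt(42)/3 + 14670) = 1/(14670 + 8*sqrt(42)/3)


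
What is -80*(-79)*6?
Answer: 37920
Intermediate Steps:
-80*(-79)*6 = 6320*6 = 37920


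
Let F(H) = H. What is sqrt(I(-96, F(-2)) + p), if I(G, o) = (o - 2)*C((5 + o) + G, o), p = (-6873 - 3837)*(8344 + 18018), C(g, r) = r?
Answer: 2*I*sqrt(70584253) ≈ 16803.0*I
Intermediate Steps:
p = -282337020 (p = -10710*26362 = -282337020)
I(G, o) = o*(-2 + o) (I(G, o) = (o - 2)*o = (-2 + o)*o = o*(-2 + o))
sqrt(I(-96, F(-2)) + p) = sqrt(-2*(-2 - 2) - 282337020) = sqrt(-2*(-4) - 282337020) = sqrt(8 - 282337020) = sqrt(-282337012) = 2*I*sqrt(70584253)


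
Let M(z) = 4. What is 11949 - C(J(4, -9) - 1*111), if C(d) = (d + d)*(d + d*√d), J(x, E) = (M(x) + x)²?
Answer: 7531 - 4418*I*√47 ≈ 7531.0 - 30288.0*I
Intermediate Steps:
J(x, E) = (4 + x)²
C(d) = 2*d*(d + d^(3/2)) (C(d) = (2*d)*(d + d^(3/2)) = 2*d*(d + d^(3/2)))
11949 - C(J(4, -9) - 1*111) = 11949 - (2*((4 + 4)² - 1*111)² + 2*((4 + 4)² - 1*111)^(5/2)) = 11949 - (2*(8² - 111)² + 2*(8² - 111)^(5/2)) = 11949 - (2*(64 - 111)² + 2*(64 - 111)^(5/2)) = 11949 - (2*(-47)² + 2*(-47)^(5/2)) = 11949 - (2*2209 + 2*(2209*I*√47)) = 11949 - (4418 + 4418*I*√47) = 11949 + (-4418 - 4418*I*√47) = 7531 - 4418*I*√47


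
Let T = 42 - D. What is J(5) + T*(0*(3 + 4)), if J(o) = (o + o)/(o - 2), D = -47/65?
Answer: 10/3 ≈ 3.3333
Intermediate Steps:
D = -47/65 (D = -47*1/65 = -47/65 ≈ -0.72308)
T = 2777/65 (T = 42 - 1*(-47/65) = 42 + 47/65 = 2777/65 ≈ 42.723)
J(o) = 2*o/(-2 + o) (J(o) = (2*o)/(-2 + o) = 2*o/(-2 + o))
J(5) + T*(0*(3 + 4)) = 2*5/(-2 + 5) + 2777*(0*(3 + 4))/65 = 2*5/3 + 2777*(0*7)/65 = 2*5*(⅓) + (2777/65)*0 = 10/3 + 0 = 10/3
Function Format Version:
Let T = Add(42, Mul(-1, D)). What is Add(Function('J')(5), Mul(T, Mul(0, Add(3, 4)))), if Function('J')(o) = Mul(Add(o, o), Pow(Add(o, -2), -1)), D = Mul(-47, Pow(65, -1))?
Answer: Rational(10, 3) ≈ 3.3333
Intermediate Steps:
D = Rational(-47, 65) (D = Mul(-47, Rational(1, 65)) = Rational(-47, 65) ≈ -0.72308)
T = Rational(2777, 65) (T = Add(42, Mul(-1, Rational(-47, 65))) = Add(42, Rational(47, 65)) = Rational(2777, 65) ≈ 42.723)
Function('J')(o) = Mul(2, o, Pow(Add(-2, o), -1)) (Function('J')(o) = Mul(Mul(2, o), Pow(Add(-2, o), -1)) = Mul(2, o, Pow(Add(-2, o), -1)))
Add(Function('J')(5), Mul(T, Mul(0, Add(3, 4)))) = Add(Mul(2, 5, Pow(Add(-2, 5), -1)), Mul(Rational(2777, 65), Mul(0, Add(3, 4)))) = Add(Mul(2, 5, Pow(3, -1)), Mul(Rational(2777, 65), Mul(0, 7))) = Add(Mul(2, 5, Rational(1, 3)), Mul(Rational(2777, 65), 0)) = Add(Rational(10, 3), 0) = Rational(10, 3)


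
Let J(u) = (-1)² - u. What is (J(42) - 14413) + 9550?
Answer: -4904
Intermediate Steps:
J(u) = 1 - u
(J(42) - 14413) + 9550 = ((1 - 1*42) - 14413) + 9550 = ((1 - 42) - 14413) + 9550 = (-41 - 14413) + 9550 = -14454 + 9550 = -4904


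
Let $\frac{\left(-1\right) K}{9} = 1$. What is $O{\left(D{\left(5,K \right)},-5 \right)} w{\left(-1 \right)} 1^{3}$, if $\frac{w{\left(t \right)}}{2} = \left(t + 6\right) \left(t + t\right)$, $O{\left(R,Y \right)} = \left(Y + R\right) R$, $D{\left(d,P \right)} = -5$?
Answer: $-1000$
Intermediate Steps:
$K = -9$ ($K = \left(-9\right) 1 = -9$)
$O{\left(R,Y \right)} = R \left(R + Y\right)$ ($O{\left(R,Y \right)} = \left(R + Y\right) R = R \left(R + Y\right)$)
$w{\left(t \right)} = 4 t \left(6 + t\right)$ ($w{\left(t \right)} = 2 \left(t + 6\right) \left(t + t\right) = 2 \left(6 + t\right) 2 t = 2 \cdot 2 t \left(6 + t\right) = 4 t \left(6 + t\right)$)
$O{\left(D{\left(5,K \right)},-5 \right)} w{\left(-1 \right)} 1^{3} = - 5 \left(-5 - 5\right) 4 \left(-1\right) \left(6 - 1\right) 1^{3} = \left(-5\right) \left(-10\right) 4 \left(-1\right) 5 \cdot 1 = 50 \left(-20\right) 1 = \left(-1000\right) 1 = -1000$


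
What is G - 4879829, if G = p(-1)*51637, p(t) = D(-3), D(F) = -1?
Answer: -4931466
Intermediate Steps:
p(t) = -1
G = -51637 (G = -1*51637 = -51637)
G - 4879829 = -51637 - 4879829 = -4931466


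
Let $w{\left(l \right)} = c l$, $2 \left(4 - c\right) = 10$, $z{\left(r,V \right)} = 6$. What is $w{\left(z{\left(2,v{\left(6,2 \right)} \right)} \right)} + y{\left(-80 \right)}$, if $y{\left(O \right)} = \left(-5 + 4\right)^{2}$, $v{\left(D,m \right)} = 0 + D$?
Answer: $-5$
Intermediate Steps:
$v{\left(D,m \right)} = D$
$y{\left(O \right)} = 1$ ($y{\left(O \right)} = \left(-1\right)^{2} = 1$)
$c = -1$ ($c = 4 - 5 = -1$)
$w{\left(l \right)} = - l$
$w{\left(z{\left(2,v{\left(6,2 \right)} \right)} \right)} + y{\left(-80 \right)} = \left(-1\right) 6 + 1 = -6 + 1 = -5$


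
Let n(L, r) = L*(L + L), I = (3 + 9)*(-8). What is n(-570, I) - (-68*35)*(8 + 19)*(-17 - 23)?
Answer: -1920600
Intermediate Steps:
I = -96 (I = 12*(-8) = -96)
n(L, r) = 2*L² (n(L, r) = L*(2*L) = 2*L²)
n(-570, I) - (-68*35)*(8 + 19)*(-17 - 23) = 2*(-570)² - (-68*35)*(8 + 19)*(-17 - 23) = 2*324900 - (-2380)*27*(-40) = 649800 - (-2380)*(-1080) = 649800 - 1*2570400 = 649800 - 2570400 = -1920600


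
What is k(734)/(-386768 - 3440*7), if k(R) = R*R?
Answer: -134689/102712 ≈ -1.3113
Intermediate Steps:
k(R) = R**2
k(734)/(-386768 - 3440*7) = 734**2/(-386768 - 3440*7) = 538756/(-386768 - 1*24080) = 538756/(-386768 - 24080) = 538756/(-410848) = 538756*(-1/410848) = -134689/102712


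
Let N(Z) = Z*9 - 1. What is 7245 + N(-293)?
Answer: 4607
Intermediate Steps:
N(Z) = -1 + 9*Z (N(Z) = 9*Z - 1 = -1 + 9*Z)
7245 + N(-293) = 7245 + (-1 + 9*(-293)) = 7245 + (-1 - 2637) = 7245 - 2638 = 4607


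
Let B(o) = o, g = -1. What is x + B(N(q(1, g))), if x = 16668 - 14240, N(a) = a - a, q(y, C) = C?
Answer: 2428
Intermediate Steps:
N(a) = 0
x = 2428
x + B(N(q(1, g))) = 2428 + 0 = 2428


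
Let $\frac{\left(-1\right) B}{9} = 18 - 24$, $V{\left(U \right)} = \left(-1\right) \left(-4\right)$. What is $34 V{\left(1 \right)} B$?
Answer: $7344$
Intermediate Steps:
$V{\left(U \right)} = 4$
$B = 54$ ($B = - 9 \left(18 - 24\right) = \left(-9\right) \left(-6\right) = 54$)
$34 V{\left(1 \right)} B = 34 \cdot 4 \cdot 54 = 136 \cdot 54 = 7344$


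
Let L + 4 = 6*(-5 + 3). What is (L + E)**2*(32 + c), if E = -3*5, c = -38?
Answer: -5766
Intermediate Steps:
L = -16 (L = -4 + 6*(-5 + 3) = -4 + 6*(-2) = -4 - 12 = -16)
E = -15
(L + E)**2*(32 + c) = (-16 - 15)**2*(32 - 38) = (-31)**2*(-6) = 961*(-6) = -5766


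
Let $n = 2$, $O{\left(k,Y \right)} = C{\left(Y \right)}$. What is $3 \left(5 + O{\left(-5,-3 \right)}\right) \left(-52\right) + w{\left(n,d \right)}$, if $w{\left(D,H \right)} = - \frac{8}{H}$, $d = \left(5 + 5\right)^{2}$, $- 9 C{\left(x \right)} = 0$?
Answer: $- \frac{19502}{25} \approx -780.08$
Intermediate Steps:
$C{\left(x \right)} = 0$ ($C{\left(x \right)} = \left(- \frac{1}{9}\right) 0 = 0$)
$O{\left(k,Y \right)} = 0$
$d = 100$ ($d = 10^{2} = 100$)
$3 \left(5 + O{\left(-5,-3 \right)}\right) \left(-52\right) + w{\left(n,d \right)} = 3 \left(5 + 0\right) \left(-52\right) - \frac{8}{100} = 3 \cdot 5 \left(-52\right) - \frac{2}{25} = 15 \left(-52\right) - \frac{2}{25} = -780 - \frac{2}{25} = - \frac{19502}{25}$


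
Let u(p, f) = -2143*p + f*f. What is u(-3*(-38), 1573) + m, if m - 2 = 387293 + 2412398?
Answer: 5029720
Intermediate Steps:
m = 2799693 (m = 2 + (387293 + 2412398) = 2 + 2799691 = 2799693)
u(p, f) = f² - 2143*p (u(p, f) = -2143*p + f² = f² - 2143*p)
u(-3*(-38), 1573) + m = (1573² - (-6429)*(-38)) + 2799693 = (2474329 - 2143*114) + 2799693 = (2474329 - 244302) + 2799693 = 2230027 + 2799693 = 5029720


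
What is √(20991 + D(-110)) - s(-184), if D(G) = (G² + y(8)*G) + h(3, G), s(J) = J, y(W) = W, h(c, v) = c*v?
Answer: 184 + √31881 ≈ 362.55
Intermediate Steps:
D(G) = G² + 11*G (D(G) = (G² + 8*G) + 3*G = G² + 11*G)
√(20991 + D(-110)) - s(-184) = √(20991 - 110*(11 - 110)) - 1*(-184) = √(20991 - 110*(-99)) + 184 = √(20991 + 10890) + 184 = √31881 + 184 = 184 + √31881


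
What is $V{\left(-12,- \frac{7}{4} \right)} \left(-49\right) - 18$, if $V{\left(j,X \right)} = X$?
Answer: $\frac{271}{4} \approx 67.75$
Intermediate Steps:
$V{\left(-12,- \frac{7}{4} \right)} \left(-49\right) - 18 = - \frac{7}{4} \left(-49\right) - 18 = \left(-7\right) \frac{1}{4} \left(-49\right) - 18 = \left(- \frac{7}{4}\right) \left(-49\right) - 18 = \frac{343}{4} - 18 = \frac{271}{4}$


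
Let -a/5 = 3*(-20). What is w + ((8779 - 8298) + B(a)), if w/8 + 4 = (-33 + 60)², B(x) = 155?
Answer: 6436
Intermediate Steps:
a = 300 (a = -15*(-20) = -5*(-60) = 300)
w = 5800 (w = -32 + 8*(-33 + 60)² = -32 + 8*27² = -32 + 8*729 = -32 + 5832 = 5800)
w + ((8779 - 8298) + B(a)) = 5800 + ((8779 - 8298) + 155) = 5800 + (481 + 155) = 5800 + 636 = 6436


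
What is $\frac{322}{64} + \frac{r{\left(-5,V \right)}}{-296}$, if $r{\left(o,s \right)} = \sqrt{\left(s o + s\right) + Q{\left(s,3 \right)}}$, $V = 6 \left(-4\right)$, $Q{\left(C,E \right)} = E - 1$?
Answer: $\frac{161}{32} - \frac{7 \sqrt{2}}{296} \approx 4.9978$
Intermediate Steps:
$Q{\left(C,E \right)} = -1 + E$
$V = -24$
$r{\left(o,s \right)} = \sqrt{2 + s + o s}$ ($r{\left(o,s \right)} = \sqrt{\left(s o + s\right) + \left(-1 + 3\right)} = \sqrt{\left(o s + s\right) + 2} = \sqrt{\left(s + o s\right) + 2} = \sqrt{2 + s + o s}$)
$\frac{322}{64} + \frac{r{\left(-5,V \right)}}{-296} = \frac{322}{64} + \frac{\sqrt{2 - 24 - -120}}{-296} = 322 \cdot \frac{1}{64} + \sqrt{2 - 24 + 120} \left(- \frac{1}{296}\right) = \frac{161}{32} + \sqrt{98} \left(- \frac{1}{296}\right) = \frac{161}{32} + 7 \sqrt{2} \left(- \frac{1}{296}\right) = \frac{161}{32} - \frac{7 \sqrt{2}}{296}$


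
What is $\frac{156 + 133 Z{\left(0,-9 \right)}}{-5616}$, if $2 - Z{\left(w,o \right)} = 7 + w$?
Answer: $\frac{509}{5616} \approx 0.090634$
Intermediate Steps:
$Z{\left(w,o \right)} = -5 - w$ ($Z{\left(w,o \right)} = 2 - \left(7 + w\right) = -5 - w$)
$\frac{156 + 133 Z{\left(0,-9 \right)}}{-5616} = \frac{156 + 133 \left(-5 - 0\right)}{-5616} = \left(156 + 133 \left(-5 + 0\right)\right) \left(- \frac{1}{5616}\right) = \left(156 + 133 \left(-5\right)\right) \left(- \frac{1}{5616}\right) = \left(156 - 665\right) \left(- \frac{1}{5616}\right) = \left(-509\right) \left(- \frac{1}{5616}\right) = \frac{509}{5616}$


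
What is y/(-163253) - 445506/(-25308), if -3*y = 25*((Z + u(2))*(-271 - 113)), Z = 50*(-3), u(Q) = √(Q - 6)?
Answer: 14146338503/688601154 - 6400*I/163253 ≈ 20.544 - 0.039203*I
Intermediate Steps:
u(Q) = √(-6 + Q)
Z = -150
y = -480000 + 6400*I (y = -25*(-150 + √(-6 + 2))*(-271 - 113)/3 = -25*(-150 + √(-4))*(-384)/3 = -25*(-150 + 2*I)*(-384)/3 = -25*(57600 - 768*I)/3 = -(1440000 - 19200*I)/3 = -480000 + 6400*I ≈ -4.8e+5 + 6400.0*I)
y/(-163253) - 445506/(-25308) = (-480000 + 6400*I)/(-163253) - 445506/(-25308) = (-480000 + 6400*I)*(-1/163253) - 445506*(-1/25308) = (480000/163253 - 6400*I/163253) + 74251/4218 = 14146338503/688601154 - 6400*I/163253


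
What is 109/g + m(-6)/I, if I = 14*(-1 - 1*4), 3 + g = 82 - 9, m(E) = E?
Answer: 23/14 ≈ 1.6429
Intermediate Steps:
g = 70 (g = -3 + (82 - 9) = -3 + 73 = 70)
I = -70 (I = 14*(-1 - 4) = 14*(-5) = -70)
109/g + m(-6)/I = 109/70 - 6/(-70) = 109*(1/70) - 6*(-1/70) = 109/70 + 3/35 = 23/14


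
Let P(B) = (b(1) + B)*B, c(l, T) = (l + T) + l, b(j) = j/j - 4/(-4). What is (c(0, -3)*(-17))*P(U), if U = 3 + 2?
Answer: 1785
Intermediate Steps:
b(j) = 2 (b(j) = 1 - 4*(-¼) = 1 + 1 = 2)
c(l, T) = T + 2*l (c(l, T) = (T + l) + l = T + 2*l)
U = 5
P(B) = B*(2 + B) (P(B) = (2 + B)*B = B*(2 + B))
(c(0, -3)*(-17))*P(U) = ((-3 + 2*0)*(-17))*(5*(2 + 5)) = ((-3 + 0)*(-17))*(5*7) = -3*(-17)*35 = 51*35 = 1785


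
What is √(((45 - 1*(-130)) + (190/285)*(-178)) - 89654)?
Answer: I*√806379/3 ≈ 299.33*I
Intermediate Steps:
√(((45 - 1*(-130)) + (190/285)*(-178)) - 89654) = √(((45 + 130) + (190*(1/285))*(-178)) - 89654) = √((175 + (⅔)*(-178)) - 89654) = √((175 - 356/3) - 89654) = √(169/3 - 89654) = √(-268793/3) = I*√806379/3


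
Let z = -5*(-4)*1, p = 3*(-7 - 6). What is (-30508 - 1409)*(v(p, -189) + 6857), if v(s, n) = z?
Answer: -219493209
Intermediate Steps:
p = -39 (p = 3*(-13) = -39)
z = 20 (z = 20*1 = 20)
v(s, n) = 20
(-30508 - 1409)*(v(p, -189) + 6857) = (-30508 - 1409)*(20 + 6857) = -31917*6877 = -219493209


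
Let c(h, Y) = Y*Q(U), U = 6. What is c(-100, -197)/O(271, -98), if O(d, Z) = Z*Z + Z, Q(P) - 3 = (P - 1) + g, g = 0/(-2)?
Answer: -788/4753 ≈ -0.16579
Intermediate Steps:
g = 0 (g = 0*(-½) = 0)
Q(P) = 2 + P (Q(P) = 3 + ((P - 1) + 0) = 3 + ((-1 + P) + 0) = 3 + (-1 + P) = 2 + P)
O(d, Z) = Z + Z² (O(d, Z) = Z² + Z = Z + Z²)
c(h, Y) = 8*Y (c(h, Y) = Y*(2 + 6) = Y*8 = 8*Y)
c(-100, -197)/O(271, -98) = (8*(-197))/((-98*(1 - 98))) = -1576/((-98*(-97))) = -1576/9506 = -1576*1/9506 = -788/4753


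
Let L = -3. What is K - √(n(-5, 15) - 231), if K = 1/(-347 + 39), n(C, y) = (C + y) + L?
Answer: -1/308 - 4*I*√14 ≈ -0.0032468 - 14.967*I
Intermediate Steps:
n(C, y) = -3 + C + y (n(C, y) = (C + y) - 3 = -3 + C + y)
K = -1/308 (K = 1/(-308) = -1/308 ≈ -0.0032468)
K - √(n(-5, 15) - 231) = -1/308 - √((-3 - 5 + 15) - 231) = -1/308 - √(7 - 231) = -1/308 - √(-224) = -1/308 - 4*I*√14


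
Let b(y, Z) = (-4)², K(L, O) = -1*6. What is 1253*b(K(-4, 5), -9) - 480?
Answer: 19568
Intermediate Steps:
K(L, O) = -6
b(y, Z) = 16
1253*b(K(-4, 5), -9) - 480 = 1253*16 - 480 = 20048 - 480 = 19568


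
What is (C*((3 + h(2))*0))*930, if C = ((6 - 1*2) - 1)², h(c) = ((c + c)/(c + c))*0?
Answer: 0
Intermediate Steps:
h(c) = 0 (h(c) = ((2*c)/((2*c)))*0 = ((2*c)*(1/(2*c)))*0 = 1*0 = 0)
C = 9 (C = ((6 - 2) - 1)² = (4 - 1)² = 3² = 9)
(C*((3 + h(2))*0))*930 = (9*((3 + 0)*0))*930 = (9*(3*0))*930 = (9*0)*930 = 0*930 = 0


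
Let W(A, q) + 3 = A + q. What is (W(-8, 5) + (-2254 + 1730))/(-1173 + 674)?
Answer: 530/499 ≈ 1.0621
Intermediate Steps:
W(A, q) = -3 + A + q (W(A, q) = -3 + (A + q) = -3 + A + q)
(W(-8, 5) + (-2254 + 1730))/(-1173 + 674) = ((-3 - 8 + 5) + (-2254 + 1730))/(-1173 + 674) = (-6 - 524)/(-499) = -530*(-1/499) = 530/499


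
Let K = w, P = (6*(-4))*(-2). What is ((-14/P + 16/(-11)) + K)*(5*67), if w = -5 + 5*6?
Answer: 2056565/264 ≈ 7790.0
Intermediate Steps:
P = 48 (P = -24*(-2) = 48)
w = 25 (w = -5 + 30 = 25)
K = 25
((-14/P + 16/(-11)) + K)*(5*67) = ((-14/48 + 16/(-11)) + 25)*(5*67) = ((-14*1/48 + 16*(-1/11)) + 25)*335 = ((-7/24 - 16/11) + 25)*335 = (-461/264 + 25)*335 = (6139/264)*335 = 2056565/264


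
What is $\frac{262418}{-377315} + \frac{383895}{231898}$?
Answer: $\frac{83995132561}{87498593870} \approx 0.95996$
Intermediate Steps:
$\frac{262418}{-377315} + \frac{383895}{231898} = 262418 \left(- \frac{1}{377315}\right) + 383895 \cdot \frac{1}{231898} = - \frac{262418}{377315} + \frac{383895}{231898} = \frac{83995132561}{87498593870}$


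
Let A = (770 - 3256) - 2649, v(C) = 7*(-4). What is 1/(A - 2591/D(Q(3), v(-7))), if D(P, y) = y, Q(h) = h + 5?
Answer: -28/141189 ≈ -0.00019832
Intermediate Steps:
Q(h) = 5 + h
v(C) = -28
A = -5135 (A = -2486 - 2649 = -5135)
1/(A - 2591/D(Q(3), v(-7))) = 1/(-5135 - 2591/(-28)) = 1/(-5135 - 2591*(-1/28)) = 1/(-5135 + 2591/28) = 1/(-141189/28) = -28/141189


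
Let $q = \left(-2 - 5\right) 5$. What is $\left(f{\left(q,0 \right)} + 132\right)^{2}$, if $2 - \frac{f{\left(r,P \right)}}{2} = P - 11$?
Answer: $24964$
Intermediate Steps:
$q = -35$ ($q = \left(-7\right) 5 = -35$)
$f{\left(r,P \right)} = 26 - 2 P$ ($f{\left(r,P \right)} = 4 - 2 \left(P - 11\right) = 4 - 2 \left(-11 + P\right) = 4 - \left(-22 + 2 P\right) = 26 - 2 P$)
$\left(f{\left(q,0 \right)} + 132\right)^{2} = \left(\left(26 - 0\right) + 132\right)^{2} = \left(\left(26 + 0\right) + 132\right)^{2} = \left(26 + 132\right)^{2} = 158^{2} = 24964$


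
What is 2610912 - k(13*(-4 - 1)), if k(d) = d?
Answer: 2610977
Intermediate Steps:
2610912 - k(13*(-4 - 1)) = 2610912 - 13*(-4 - 1) = 2610912 - 13*(-5) = 2610912 - 1*(-65) = 2610912 + 65 = 2610977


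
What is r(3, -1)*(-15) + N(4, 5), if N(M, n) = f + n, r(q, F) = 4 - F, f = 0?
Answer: -70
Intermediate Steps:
N(M, n) = n (N(M, n) = 0 + n = n)
r(3, -1)*(-15) + N(4, 5) = (4 - 1*(-1))*(-15) + 5 = (4 + 1)*(-15) + 5 = 5*(-15) + 5 = -75 + 5 = -70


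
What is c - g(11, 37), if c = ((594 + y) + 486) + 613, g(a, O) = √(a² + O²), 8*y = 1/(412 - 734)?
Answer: 4361167/2576 - √1490 ≈ 1654.4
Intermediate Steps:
y = -1/2576 (y = 1/(8*(412 - 734)) = (⅛)/(-322) = (⅛)*(-1/322) = -1/2576 ≈ -0.00038820)
g(a, O) = √(O² + a²)
c = 4361167/2576 (c = ((594 - 1/2576) + 486) + 613 = (1530143/2576 + 486) + 613 = 2782079/2576 + 613 = 4361167/2576 ≈ 1693.0)
c - g(11, 37) = 4361167/2576 - √(37² + 11²) = 4361167/2576 - √(1369 + 121) = 4361167/2576 - √1490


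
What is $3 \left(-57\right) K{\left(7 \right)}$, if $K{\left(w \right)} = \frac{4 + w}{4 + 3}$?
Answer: $- \frac{1881}{7} \approx -268.71$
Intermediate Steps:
$K{\left(w \right)} = \frac{4}{7} + \frac{w}{7}$ ($K{\left(w \right)} = \frac{4 + w}{7} = \left(4 + w\right) \frac{1}{7} = \frac{4}{7} + \frac{w}{7}$)
$3 \left(-57\right) K{\left(7 \right)} = 3 \left(-57\right) \left(\frac{4}{7} + \frac{1}{7} \cdot 7\right) = - 171 \left(\frac{4}{7} + 1\right) = \left(-171\right) \frac{11}{7} = - \frac{1881}{7}$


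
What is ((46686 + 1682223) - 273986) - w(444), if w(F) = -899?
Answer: 1455822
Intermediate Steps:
((46686 + 1682223) - 273986) - w(444) = ((46686 + 1682223) - 273986) - 1*(-899) = (1728909 - 273986) + 899 = 1454923 + 899 = 1455822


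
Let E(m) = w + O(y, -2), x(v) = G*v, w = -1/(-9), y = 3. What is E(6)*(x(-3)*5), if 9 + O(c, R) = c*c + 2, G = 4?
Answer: -380/3 ≈ -126.67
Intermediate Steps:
O(c, R) = -7 + c**2 (O(c, R) = -9 + (c*c + 2) = -9 + (c**2 + 2) = -9 + (2 + c**2) = -7 + c**2)
w = 1/9 (w = -1*(-1/9) = 1/9 ≈ 0.11111)
x(v) = 4*v
E(m) = 19/9 (E(m) = 1/9 + (-7 + 3**2) = 1/9 + (-7 + 9) = 1/9 + 2 = 19/9)
E(6)*(x(-3)*5) = 19*((4*(-3))*5)/9 = 19*(-12*5)/9 = (19/9)*(-60) = -380/3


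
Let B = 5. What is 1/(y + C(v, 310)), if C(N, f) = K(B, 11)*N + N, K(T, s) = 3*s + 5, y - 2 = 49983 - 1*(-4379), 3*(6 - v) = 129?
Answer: 1/52921 ≈ 1.8896e-5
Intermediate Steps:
v = -37 (v = 6 - ⅓*129 = 6 - 43 = -37)
y = 54364 (y = 2 + (49983 - 1*(-4379)) = 2 + (49983 + 4379) = 2 + 54362 = 54364)
K(T, s) = 5 + 3*s
C(N, f) = 39*N (C(N, f) = (5 + 3*11)*N + N = (5 + 33)*N + N = 38*N + N = 39*N)
1/(y + C(v, 310)) = 1/(54364 + 39*(-37)) = 1/(54364 - 1443) = 1/52921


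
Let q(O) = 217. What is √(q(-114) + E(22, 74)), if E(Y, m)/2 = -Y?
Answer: √173 ≈ 13.153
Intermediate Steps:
E(Y, m) = -2*Y (E(Y, m) = 2*(-Y) = -2*Y)
√(q(-114) + E(22, 74)) = √(217 - 2*22) = √(217 - 44) = √173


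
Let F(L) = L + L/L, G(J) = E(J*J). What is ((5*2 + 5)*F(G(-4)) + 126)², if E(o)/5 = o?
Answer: 1798281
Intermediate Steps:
E(o) = 5*o
G(J) = 5*J² (G(J) = 5*(J*J) = 5*J²)
F(L) = 1 + L (F(L) = L + 1 = 1 + L)
((5*2 + 5)*F(G(-4)) + 126)² = ((5*2 + 5)*(1 + 5*(-4)²) + 126)² = ((10 + 5)*(1 + 5*16) + 126)² = (15*(1 + 80) + 126)² = (15*81 + 126)² = (1215 + 126)² = 1341² = 1798281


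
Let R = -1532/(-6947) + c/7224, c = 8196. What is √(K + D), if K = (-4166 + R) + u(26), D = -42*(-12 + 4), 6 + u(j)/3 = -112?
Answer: 3*I*√8128231575797746/4182094 ≈ 64.673*I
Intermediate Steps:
u(j) = -354 (u(j) = -18 + 3*(-112) = -18 - 336 = -354)
R = 5667065/4182094 (R = -1532/(-6947) + 8196/7224 = -1532*(-1/6947) + 8196*(1/7224) = 1532/6947 + 683/602 = 5667065/4182094 ≈ 1.3551)
D = 336 (D = -42*(-8) = 336)
K = -18897397815/4182094 (K = (-4166 + 5667065/4182094) - 354 = -17416936539/4182094 - 354 = -18897397815/4182094 ≈ -4518.6)
√(K + D) = √(-18897397815/4182094 + 336) = √(-17492214231/4182094) = 3*I*√8128231575797746/4182094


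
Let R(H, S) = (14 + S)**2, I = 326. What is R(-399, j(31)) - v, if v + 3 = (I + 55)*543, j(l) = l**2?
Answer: 743745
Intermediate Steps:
v = 206880 (v = -3 + (326 + 55)*543 = -3 + 381*543 = -3 + 206883 = 206880)
R(-399, j(31)) - v = (14 + 31**2)**2 - 1*206880 = (14 + 961)**2 - 206880 = 975**2 - 206880 = 950625 - 206880 = 743745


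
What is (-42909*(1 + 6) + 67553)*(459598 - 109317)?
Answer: -81548919610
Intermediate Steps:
(-42909*(1 + 6) + 67553)*(459598 - 109317) = (-42909*7 + 67553)*350281 = (-300363 + 67553)*350281 = -232810*350281 = -81548919610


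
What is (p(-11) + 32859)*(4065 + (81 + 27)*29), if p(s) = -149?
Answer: 235413870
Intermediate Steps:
(p(-11) + 32859)*(4065 + (81 + 27)*29) = (-149 + 32859)*(4065 + (81 + 27)*29) = 32710*(4065 + 108*29) = 32710*(4065 + 3132) = 32710*7197 = 235413870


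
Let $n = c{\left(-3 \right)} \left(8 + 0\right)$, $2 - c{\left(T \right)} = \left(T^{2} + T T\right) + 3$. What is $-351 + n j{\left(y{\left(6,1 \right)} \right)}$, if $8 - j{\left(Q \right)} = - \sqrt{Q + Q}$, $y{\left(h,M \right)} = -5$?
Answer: $-1567 - 152 i \sqrt{10} \approx -1567.0 - 480.67 i$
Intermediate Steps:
$c{\left(T \right)} = -1 - 2 T^{2}$ ($c{\left(T \right)} = 2 - \left(\left(T^{2} + T T\right) + 3\right) = 2 - \left(\left(T^{2} + T^{2}\right) + 3\right) = 2 - \left(2 T^{2} + 3\right) = 2 - \left(3 + 2 T^{2}\right) = -1 - 2 T^{2}$)
$n = -152$ ($n = \left(-1 - 2 \left(-3\right)^{2}\right) \left(8 + 0\right) = \left(-1 - 18\right) 8 = \left(-19\right) 8 = -152$)
$j{\left(Q \right)} = 8 + \sqrt{2} \sqrt{Q}$ ($j{\left(Q \right)} = 8 - - \sqrt{Q + Q} = 8 - - \sqrt{2 Q} = 8 - - \sqrt{2} \sqrt{Q} = 8 + \sqrt{2} \sqrt{Q}$)
$-351 + n j{\left(y{\left(6,1 \right)} \right)} = -351 - 152 \left(8 + \sqrt{2} \sqrt{-5}\right) = -351 - 152 \left(8 + \sqrt{2} i \sqrt{5}\right) = -351 - 152 \left(8 + i \sqrt{10}\right) = -351 - \left(1216 + 152 i \sqrt{10}\right) = -1567 - 152 i \sqrt{10}$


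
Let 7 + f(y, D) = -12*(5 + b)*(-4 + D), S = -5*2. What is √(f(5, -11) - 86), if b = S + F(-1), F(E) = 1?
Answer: I*√813 ≈ 28.513*I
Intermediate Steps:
S = -10
b = -9 (b = -10 + 1 = -9)
f(y, D) = -199 + 48*D (f(y, D) = -7 - 12*(5 - 9)*(-4 + D) = -7 - (-48)*(-4 + D) = -7 - 12*(16 - 4*D) = -7 + (-192 + 48*D) = -199 + 48*D)
√(f(5, -11) - 86) = √((-199 + 48*(-11)) - 86) = √((-199 - 528) - 86) = √(-727 - 86) = √(-813) = I*√813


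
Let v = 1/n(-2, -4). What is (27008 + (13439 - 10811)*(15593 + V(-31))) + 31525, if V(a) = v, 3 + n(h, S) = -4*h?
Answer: 205187313/5 ≈ 4.1037e+7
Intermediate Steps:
n(h, S) = -3 - 4*h
v = 1/5 (v = 1/(-3 - 4*(-2)) = 1/(-3 + 8) = 1/5 ≈ 0.20000)
V(a) = 1/5
(27008 + (13439 - 10811)*(15593 + V(-31))) + 31525 = (27008 + (13439 - 10811)*(15593 + 1/5)) + 31525 = (27008 + 2628*(77966/5)) + 31525 = (27008 + 204894648/5) + 31525 = 205029688/5 + 31525 = 205187313/5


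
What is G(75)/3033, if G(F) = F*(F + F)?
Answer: 1250/337 ≈ 3.7092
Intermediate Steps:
G(F) = 2*F**2 (G(F) = F*(2*F) = 2*F**2)
G(75)/3033 = (2*75**2)/3033 = (2*5625)*(1/3033) = 11250*(1/3033) = 1250/337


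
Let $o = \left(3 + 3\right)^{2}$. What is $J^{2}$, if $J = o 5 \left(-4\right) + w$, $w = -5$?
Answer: $525625$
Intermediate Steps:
$o = 36$ ($o = 6^{2} = 36$)
$J = -725$ ($J = 36 \cdot 5 \left(-4\right) - 5 = 36 \left(-20\right) - 5 = -720 - 5 = -725$)
$J^{2} = \left(-725\right)^{2} = 525625$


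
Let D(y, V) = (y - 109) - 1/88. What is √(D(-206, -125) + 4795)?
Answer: √8673258/44 ≈ 66.933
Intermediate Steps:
D(y, V) = -9593/88 + y (D(y, V) = (-109 + y) - 1*1/88 = (-109 + y) - 1/88 = -9593/88 + y)
√(D(-206, -125) + 4795) = √((-9593/88 - 206) + 4795) = √(-27721/88 + 4795) = √(394239/88) = √8673258/44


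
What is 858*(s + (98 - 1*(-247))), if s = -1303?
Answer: -821964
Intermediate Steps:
858*(s + (98 - 1*(-247))) = 858*(-1303 + (98 - 1*(-247))) = 858*(-1303 + (98 + 247)) = 858*(-1303 + 345) = 858*(-958) = -821964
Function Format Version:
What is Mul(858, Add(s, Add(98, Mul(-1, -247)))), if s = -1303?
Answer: -821964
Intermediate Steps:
Mul(858, Add(s, Add(98, Mul(-1, -247)))) = Mul(858, Add(-1303, Add(98, Mul(-1, -247)))) = Mul(858, Add(-1303, Add(98, 247))) = Mul(858, Add(-1303, 345)) = Mul(858, -958) = -821964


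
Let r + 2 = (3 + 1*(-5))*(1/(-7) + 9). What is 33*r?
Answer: -4554/7 ≈ -650.57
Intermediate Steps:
r = -138/7 (r = -2 + (3 + 1*(-5))*(1/(-7) + 9) = -2 + (3 - 5)*(1*(-⅐) + 9) = -2 - 2*(-⅐ + 9) = -2 - 2*62/7 = -2 - 124/7 = -138/7 ≈ -19.714)
33*r = 33*(-138/7) = -4554/7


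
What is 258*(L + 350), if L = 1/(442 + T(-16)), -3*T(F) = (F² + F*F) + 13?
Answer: 8036786/89 ≈ 90301.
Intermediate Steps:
T(F) = -13/3 - 2*F²/3 (T(F) = -((F² + F*F) + 13)/3 = -((F² + F²) + 13)/3 = -(2*F² + 13)/3 = -(13 + 2*F²)/3 = -13/3 - 2*F²/3)
L = 1/267 (L = 1/(442 + (-13/3 - ⅔*(-16)²)) = 1/(442 + (-13/3 - ⅔*256)) = 1/(442 + (-13/3 - 512/3)) = 1/(442 - 175) = 1/267 ≈ 0.0037453)
258*(L + 350) = 258*(1/267 + 350) = 258*(93451/267) = 8036786/89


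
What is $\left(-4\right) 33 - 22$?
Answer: $-154$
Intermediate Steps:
$\left(-4\right) 33 - 22 = -132 - 22 = -154$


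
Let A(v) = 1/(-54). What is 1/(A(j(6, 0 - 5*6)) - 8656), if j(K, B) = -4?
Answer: -54/467425 ≈ -0.00011553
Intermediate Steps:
A(v) = -1/54
1/(A(j(6, 0 - 5*6)) - 8656) = 1/(-1/54 - 8656) = 1/(-467425/54) = -54/467425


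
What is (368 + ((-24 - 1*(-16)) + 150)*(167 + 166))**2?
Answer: 2270903716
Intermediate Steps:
(368 + ((-24 - 1*(-16)) + 150)*(167 + 166))**2 = (368 + ((-24 + 16) + 150)*333)**2 = (368 + (-8 + 150)*333)**2 = (368 + 142*333)**2 = (368 + 47286)**2 = 47654**2 = 2270903716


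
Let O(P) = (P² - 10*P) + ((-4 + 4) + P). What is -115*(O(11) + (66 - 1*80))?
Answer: -920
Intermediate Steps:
O(P) = P² - 9*P (O(P) = (P² - 10*P) + (0 + P) = (P² - 10*P) + P = P² - 9*P)
-115*(O(11) + (66 - 1*80)) = -115*(11*(-9 + 11) + (66 - 1*80)) = -115*(11*2 + (66 - 80)) = -115*(22 - 14) = -115*8 = -920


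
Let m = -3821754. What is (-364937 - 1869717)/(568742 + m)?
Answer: 1117327/1626506 ≈ 0.68695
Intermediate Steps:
(-364937 - 1869717)/(568742 + m) = (-364937 - 1869717)/(568742 - 3821754) = -2234654/(-3253012) = -2234654*(-1/3253012) = 1117327/1626506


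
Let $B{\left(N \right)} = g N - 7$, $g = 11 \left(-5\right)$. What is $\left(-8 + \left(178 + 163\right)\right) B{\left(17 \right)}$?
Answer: $-313686$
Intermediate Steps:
$g = -55$
$B{\left(N \right)} = -7 - 55 N$ ($B{\left(N \right)} = - 55 N - 7 = -7 - 55 N$)
$\left(-8 + \left(178 + 163\right)\right) B{\left(17 \right)} = \left(-8 + \left(178 + 163\right)\right) \left(-7 - 935\right) = \left(-8 + 341\right) \left(-7 - 935\right) = 333 \left(-942\right) = -313686$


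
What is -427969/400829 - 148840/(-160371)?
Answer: -8974428139/64281347559 ≈ -0.13961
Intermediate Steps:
-427969/400829 - 148840/(-160371) = -427969*1/400829 - 148840*(-1/160371) = -427969/400829 + 148840/160371 = -8974428139/64281347559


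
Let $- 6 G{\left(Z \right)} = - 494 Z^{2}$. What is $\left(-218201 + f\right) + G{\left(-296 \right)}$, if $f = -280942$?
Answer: $\frac{20143723}{3} \approx 6.7146 \cdot 10^{6}$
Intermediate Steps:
$G{\left(Z \right)} = \frac{247 Z^{2}}{3}$ ($G{\left(Z \right)} = - \frac{\left(-494\right) Z^{2}}{6} = \frac{247 Z^{2}}{3}$)
$\left(-218201 + f\right) + G{\left(-296 \right)} = \left(-218201 - 280942\right) + \frac{247 \left(-296\right)^{2}}{3} = -499143 + \frac{247}{3} \cdot 87616 = -499143 + \frac{21641152}{3} = \frac{20143723}{3}$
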